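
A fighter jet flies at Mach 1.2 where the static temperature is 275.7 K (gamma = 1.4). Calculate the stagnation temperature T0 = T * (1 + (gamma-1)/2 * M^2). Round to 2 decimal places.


Step 1: (gamma-1)/2 = 0.2
Step 2: M^2 = 1.44
Step 3: 1 + 0.2 * 1.44 = 1.288
Step 4: T0 = 275.7 * 1.288 = 355.10 K

355.10


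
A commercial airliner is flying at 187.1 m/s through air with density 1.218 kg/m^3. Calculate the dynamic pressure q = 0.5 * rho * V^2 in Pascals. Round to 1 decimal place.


Step 1: V^2 = 187.1^2 = 35006.41
Step 2: q = 0.5 * 1.218 * 35006.41
Step 3: q = 21318.9 Pa

21318.9


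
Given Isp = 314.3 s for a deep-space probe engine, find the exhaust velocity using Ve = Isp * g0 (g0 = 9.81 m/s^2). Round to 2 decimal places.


Step 1: Ve = Isp * g0 = 314.3 * 9.81
Step 2: Ve = 3083.28 m/s

3083.28


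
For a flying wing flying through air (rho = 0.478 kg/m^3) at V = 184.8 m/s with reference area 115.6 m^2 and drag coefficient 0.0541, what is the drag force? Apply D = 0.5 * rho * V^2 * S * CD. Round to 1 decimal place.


Step 1: Dynamic pressure q = 0.5 * 0.478 * 184.8^2 = 8162.0986 Pa
Step 2: Drag D = q * S * CD = 8162.0986 * 115.6 * 0.0541
Step 3: D = 51045.4 N

51045.4


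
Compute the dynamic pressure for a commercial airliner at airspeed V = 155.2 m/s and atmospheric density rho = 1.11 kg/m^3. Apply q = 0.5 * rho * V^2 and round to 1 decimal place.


Step 1: V^2 = 155.2^2 = 24087.04
Step 2: q = 0.5 * 1.11 * 24087.04
Step 3: q = 13368.3 Pa

13368.3


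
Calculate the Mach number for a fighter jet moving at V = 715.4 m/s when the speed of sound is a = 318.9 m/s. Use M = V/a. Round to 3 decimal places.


Step 1: M = V / a = 715.4 / 318.9
Step 2: M = 2.243

2.243


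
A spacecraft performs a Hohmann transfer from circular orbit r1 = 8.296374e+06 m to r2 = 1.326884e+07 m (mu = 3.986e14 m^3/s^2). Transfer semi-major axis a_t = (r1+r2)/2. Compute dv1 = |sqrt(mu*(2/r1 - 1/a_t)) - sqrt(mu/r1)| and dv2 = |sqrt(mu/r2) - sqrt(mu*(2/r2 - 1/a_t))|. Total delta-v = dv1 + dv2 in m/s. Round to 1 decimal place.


Step 1: Transfer semi-major axis a_t = (8.296374e+06 + 1.326884e+07) / 2 = 1.078261e+07 m
Step 2: v1 (circular at r1) = sqrt(mu/r1) = 6931.46 m/s
Step 3: v_t1 = sqrt(mu*(2/r1 - 1/a_t)) = 7689.16 m/s
Step 4: dv1 = |7689.16 - 6931.46| = 757.71 m/s
Step 5: v2 (circular at r2) = 5480.9 m/s, v_t2 = 4807.67 m/s
Step 6: dv2 = |5480.9 - 4807.67| = 673.24 m/s
Step 7: Total delta-v = 757.71 + 673.24 = 1430.9 m/s

1430.9


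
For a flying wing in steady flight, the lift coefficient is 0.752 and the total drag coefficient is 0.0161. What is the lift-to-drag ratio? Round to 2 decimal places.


Step 1: L/D = CL / CD = 0.752 / 0.0161
Step 2: L/D = 46.71

46.71


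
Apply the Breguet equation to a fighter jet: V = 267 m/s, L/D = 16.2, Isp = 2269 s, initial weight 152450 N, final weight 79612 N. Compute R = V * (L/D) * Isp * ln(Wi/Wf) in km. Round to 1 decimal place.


Step 1: Coefficient = V * (L/D) * Isp = 267 * 16.2 * 2269 = 9814332.6 m
Step 2: Wi/Wf = 152450 / 79612 = 1.914912
Step 3: ln(1.914912) = 0.649672
Step 4: R = 9814332.6 * 0.649672 = 6376095.5 m = 6376.1 km

6376.1


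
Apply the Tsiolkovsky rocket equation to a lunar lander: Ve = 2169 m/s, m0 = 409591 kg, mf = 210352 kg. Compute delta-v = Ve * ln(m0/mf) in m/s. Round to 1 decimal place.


Step 1: Mass ratio m0/mf = 409591 / 210352 = 1.94717
Step 2: ln(1.94717) = 0.666377
Step 3: delta-v = 2169 * 0.666377 = 1445.4 m/s

1445.4


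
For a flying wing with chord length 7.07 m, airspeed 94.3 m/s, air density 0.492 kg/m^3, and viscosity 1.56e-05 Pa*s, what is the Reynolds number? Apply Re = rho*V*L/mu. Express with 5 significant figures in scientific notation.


Step 1: Numerator = rho * V * L = 0.492 * 94.3 * 7.07 = 328.016892
Step 2: Re = 328.016892 / 1.56e-05
Step 3: Re = 2.1027e+07

2.1027e+07


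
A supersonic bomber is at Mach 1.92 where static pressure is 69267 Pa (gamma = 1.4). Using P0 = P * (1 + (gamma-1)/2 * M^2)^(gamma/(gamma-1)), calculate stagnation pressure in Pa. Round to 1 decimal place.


Step 1: (gamma-1)/2 * M^2 = 0.2 * 3.6864 = 0.73728
Step 2: 1 + 0.73728 = 1.73728
Step 3: Exponent gamma/(gamma-1) = 3.5
Step 4: P0 = 69267 * 1.73728^3.5 = 478708.1 Pa

478708.1


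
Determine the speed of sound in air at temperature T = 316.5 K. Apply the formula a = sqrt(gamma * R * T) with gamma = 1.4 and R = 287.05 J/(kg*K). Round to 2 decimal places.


Step 1: gamma * R * T = 1.4 * 287.05 * 316.5 = 127191.855
Step 2: a = sqrt(127191.855) = 356.64 m/s

356.64


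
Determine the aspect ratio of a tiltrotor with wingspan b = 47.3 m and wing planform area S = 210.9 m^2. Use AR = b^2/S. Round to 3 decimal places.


Step 1: b^2 = 47.3^2 = 2237.29
Step 2: AR = 2237.29 / 210.9 = 10.608

10.608


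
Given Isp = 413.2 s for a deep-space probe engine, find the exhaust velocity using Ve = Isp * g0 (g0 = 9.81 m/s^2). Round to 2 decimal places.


Step 1: Ve = Isp * g0 = 413.2 * 9.81
Step 2: Ve = 4053.49 m/s

4053.49


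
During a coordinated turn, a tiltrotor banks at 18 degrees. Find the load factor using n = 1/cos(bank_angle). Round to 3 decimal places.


Step 1: Convert 18 degrees to radians = 0.314159
Step 2: cos(18 deg) = 0.951057
Step 3: n = 1 / 0.951057 = 1.051

1.051


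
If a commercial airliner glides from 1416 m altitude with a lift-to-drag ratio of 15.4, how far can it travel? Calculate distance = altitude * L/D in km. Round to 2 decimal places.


Step 1: Glide distance = altitude * L/D = 1416 * 15.4 = 21806.4 m
Step 2: Convert to km: 21806.4 / 1000 = 21.81 km

21.81


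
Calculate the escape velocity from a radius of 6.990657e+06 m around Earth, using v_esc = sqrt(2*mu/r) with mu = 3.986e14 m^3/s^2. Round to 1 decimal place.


Step 1: 2*mu/r = 2 * 3.986e14 / 6.990657e+06 = 114037922.3298
Step 2: v_esc = sqrt(114037922.3298) = 10678.9 m/s

10678.9


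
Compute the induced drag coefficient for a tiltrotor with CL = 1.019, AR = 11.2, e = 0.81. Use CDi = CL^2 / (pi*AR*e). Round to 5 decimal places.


Step 1: CL^2 = 1.019^2 = 1.038361
Step 2: pi * AR * e = 3.14159 * 11.2 * 0.81 = 28.500529
Step 3: CDi = 1.038361 / 28.500529 = 0.03643

0.03643


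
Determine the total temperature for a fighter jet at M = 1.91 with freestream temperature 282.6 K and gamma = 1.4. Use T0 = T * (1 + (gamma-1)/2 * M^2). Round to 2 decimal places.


Step 1: (gamma-1)/2 = 0.2
Step 2: M^2 = 3.6481
Step 3: 1 + 0.2 * 3.6481 = 1.72962
Step 4: T0 = 282.6 * 1.72962 = 488.79 K

488.79


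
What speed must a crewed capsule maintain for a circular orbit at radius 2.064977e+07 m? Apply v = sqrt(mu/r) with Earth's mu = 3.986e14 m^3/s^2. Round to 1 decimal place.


Step 1: mu / r = 3.986e14 / 2.064977e+07 = 19302878.434
Step 2: v = sqrt(19302878.434) = 4393.5 m/s

4393.5


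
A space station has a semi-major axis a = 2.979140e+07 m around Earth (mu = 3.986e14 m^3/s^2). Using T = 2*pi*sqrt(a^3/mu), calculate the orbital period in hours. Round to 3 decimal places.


Step 1: a^3 / mu = 2.644069e+22 / 3.986e14 = 6.633389e+07
Step 2: sqrt(6.633389e+07) = 8144.5618 s
Step 3: T = 2*pi * 8144.5618 = 51173.79 s
Step 4: T in hours = 51173.79 / 3600 = 14.215 hours

14.215


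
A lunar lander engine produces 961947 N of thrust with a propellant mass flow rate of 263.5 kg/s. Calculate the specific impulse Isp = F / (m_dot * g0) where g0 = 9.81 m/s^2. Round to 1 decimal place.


Step 1: m_dot * g0 = 263.5 * 9.81 = 2584.93
Step 2: Isp = 961947 / 2584.93 = 372.1 s

372.1


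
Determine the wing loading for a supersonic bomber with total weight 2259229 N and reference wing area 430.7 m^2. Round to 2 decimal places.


Step 1: Wing loading = W / S = 2259229 / 430.7
Step 2: Wing loading = 5245.48 N/m^2

5245.48


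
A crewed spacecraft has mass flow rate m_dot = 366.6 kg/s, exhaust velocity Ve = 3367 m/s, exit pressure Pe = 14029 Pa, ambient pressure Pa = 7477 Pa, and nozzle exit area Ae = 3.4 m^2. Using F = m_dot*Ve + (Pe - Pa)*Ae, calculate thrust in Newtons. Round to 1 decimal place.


Step 1: Momentum thrust = m_dot * Ve = 366.6 * 3367 = 1234342.2 N
Step 2: Pressure thrust = (Pe - Pa) * Ae = (14029 - 7477) * 3.4 = 22276.8 N
Step 3: Total thrust F = 1234342.2 + 22276.8 = 1256619.0 N

1256619.0


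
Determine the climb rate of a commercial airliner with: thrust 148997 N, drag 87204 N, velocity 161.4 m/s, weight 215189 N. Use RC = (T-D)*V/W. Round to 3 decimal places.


Step 1: Excess thrust = T - D = 148997 - 87204 = 61793 N
Step 2: Excess power = 61793 * 161.4 = 9973390.2 W
Step 3: RC = 9973390.2 / 215189 = 46.347 m/s

46.347


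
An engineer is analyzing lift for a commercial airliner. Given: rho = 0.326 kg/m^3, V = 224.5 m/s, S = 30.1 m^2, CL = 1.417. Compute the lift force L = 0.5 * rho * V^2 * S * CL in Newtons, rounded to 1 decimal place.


Step 1: Calculate dynamic pressure q = 0.5 * 0.326 * 224.5^2 = 0.5 * 0.326 * 50400.25 = 8215.2408 Pa
Step 2: Multiply by wing area and lift coefficient: L = 8215.2408 * 30.1 * 1.417
Step 3: L = 247278.7466 * 1.417 = 350394.0 N

350394.0


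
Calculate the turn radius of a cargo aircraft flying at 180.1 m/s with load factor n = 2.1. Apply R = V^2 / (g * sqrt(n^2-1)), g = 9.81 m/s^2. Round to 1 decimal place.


Step 1: V^2 = 180.1^2 = 32436.01
Step 2: n^2 - 1 = 2.1^2 - 1 = 3.41
Step 3: sqrt(3.41) = 1.846619
Step 4: R = 32436.01 / (9.81 * 1.846619) = 1790.5 m

1790.5


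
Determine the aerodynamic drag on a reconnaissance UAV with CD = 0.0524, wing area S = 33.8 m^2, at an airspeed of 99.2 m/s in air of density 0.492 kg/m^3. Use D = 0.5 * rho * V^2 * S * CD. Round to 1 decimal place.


Step 1: Dynamic pressure q = 0.5 * 0.492 * 99.2^2 = 2420.7974 Pa
Step 2: Drag D = q * S * CD = 2420.7974 * 33.8 * 0.0524
Step 3: D = 4287.5 N

4287.5


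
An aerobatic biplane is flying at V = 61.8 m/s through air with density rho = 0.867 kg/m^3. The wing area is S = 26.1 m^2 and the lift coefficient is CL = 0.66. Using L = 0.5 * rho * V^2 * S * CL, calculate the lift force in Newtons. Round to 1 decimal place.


Step 1: Calculate dynamic pressure q = 0.5 * 0.867 * 61.8^2 = 0.5 * 0.867 * 3819.24 = 1655.6405 Pa
Step 2: Multiply by wing area and lift coefficient: L = 1655.6405 * 26.1 * 0.66
Step 3: L = 43212.2181 * 0.66 = 28520.1 N

28520.1


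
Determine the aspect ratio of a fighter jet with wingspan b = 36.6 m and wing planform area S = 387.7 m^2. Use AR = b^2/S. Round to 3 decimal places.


Step 1: b^2 = 36.6^2 = 1339.56
Step 2: AR = 1339.56 / 387.7 = 3.455

3.455


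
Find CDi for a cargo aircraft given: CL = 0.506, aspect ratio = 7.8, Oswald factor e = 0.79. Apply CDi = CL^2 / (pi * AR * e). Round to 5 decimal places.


Step 1: CL^2 = 0.506^2 = 0.256036
Step 2: pi * AR * e = 3.14159 * 7.8 * 0.79 = 19.358494
Step 3: CDi = 0.256036 / 19.358494 = 0.01323

0.01323


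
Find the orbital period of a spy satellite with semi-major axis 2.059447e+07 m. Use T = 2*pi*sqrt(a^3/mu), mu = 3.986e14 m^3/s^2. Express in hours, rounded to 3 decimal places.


Step 1: a^3 / mu = 8.734778e+21 / 3.986e14 = 2.191364e+07
Step 2: sqrt(2.191364e+07) = 4681.2009 s
Step 3: T = 2*pi * 4681.2009 = 29412.85 s
Step 4: T in hours = 29412.85 / 3600 = 8.170 hours

8.170


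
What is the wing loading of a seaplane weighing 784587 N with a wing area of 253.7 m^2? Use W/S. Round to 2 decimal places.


Step 1: Wing loading = W / S = 784587 / 253.7
Step 2: Wing loading = 3092.58 N/m^2

3092.58


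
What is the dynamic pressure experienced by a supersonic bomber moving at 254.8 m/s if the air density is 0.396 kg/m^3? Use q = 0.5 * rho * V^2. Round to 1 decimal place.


Step 1: V^2 = 254.8^2 = 64923.04
Step 2: q = 0.5 * 0.396 * 64923.04
Step 3: q = 12854.8 Pa

12854.8


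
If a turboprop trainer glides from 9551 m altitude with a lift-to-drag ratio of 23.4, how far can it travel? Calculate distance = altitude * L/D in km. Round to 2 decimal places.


Step 1: Glide distance = altitude * L/D = 9551 * 23.4 = 223493.4 m
Step 2: Convert to km: 223493.4 / 1000 = 223.49 km

223.49


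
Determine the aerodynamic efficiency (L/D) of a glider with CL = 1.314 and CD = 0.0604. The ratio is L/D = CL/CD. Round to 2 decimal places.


Step 1: L/D = CL / CD = 1.314 / 0.0604
Step 2: L/D = 21.75

21.75


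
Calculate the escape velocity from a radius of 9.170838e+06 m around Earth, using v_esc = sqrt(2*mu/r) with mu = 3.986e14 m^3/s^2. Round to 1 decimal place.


Step 1: 2*mu/r = 2 * 3.986e14 / 9.170838e+06 = 86927715.875
Step 2: v_esc = sqrt(86927715.875) = 9323.5 m/s

9323.5


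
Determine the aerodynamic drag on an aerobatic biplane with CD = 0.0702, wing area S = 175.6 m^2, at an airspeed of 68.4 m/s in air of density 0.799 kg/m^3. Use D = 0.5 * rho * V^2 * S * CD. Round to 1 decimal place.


Step 1: Dynamic pressure q = 0.5 * 0.799 * 68.4^2 = 1869.0847 Pa
Step 2: Drag D = q * S * CD = 1869.0847 * 175.6 * 0.0702
Step 3: D = 23040.4 N

23040.4


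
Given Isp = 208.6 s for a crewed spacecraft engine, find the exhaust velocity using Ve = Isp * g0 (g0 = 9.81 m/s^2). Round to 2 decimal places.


Step 1: Ve = Isp * g0 = 208.6 * 9.81
Step 2: Ve = 2046.37 m/s

2046.37


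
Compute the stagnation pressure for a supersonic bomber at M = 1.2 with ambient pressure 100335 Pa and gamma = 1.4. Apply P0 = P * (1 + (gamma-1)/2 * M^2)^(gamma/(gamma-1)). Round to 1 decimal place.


Step 1: (gamma-1)/2 * M^2 = 0.2 * 1.44 = 0.288
Step 2: 1 + 0.288 = 1.288
Step 3: Exponent gamma/(gamma-1) = 3.5
Step 4: P0 = 100335 * 1.288^3.5 = 243308.9 Pa

243308.9


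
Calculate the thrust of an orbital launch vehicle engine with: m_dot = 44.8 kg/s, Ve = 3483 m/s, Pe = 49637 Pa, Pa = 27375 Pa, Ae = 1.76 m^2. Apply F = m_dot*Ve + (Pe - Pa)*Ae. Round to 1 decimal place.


Step 1: Momentum thrust = m_dot * Ve = 44.8 * 3483 = 156038.4 N
Step 2: Pressure thrust = (Pe - Pa) * Ae = (49637 - 27375) * 1.76 = 39181.12 N
Step 3: Total thrust F = 156038.4 + 39181.12 = 195219.5 N

195219.5


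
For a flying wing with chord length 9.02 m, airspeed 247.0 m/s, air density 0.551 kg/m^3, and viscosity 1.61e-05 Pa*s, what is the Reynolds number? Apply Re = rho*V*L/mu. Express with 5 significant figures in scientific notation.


Step 1: Numerator = rho * V * L = 0.551 * 247.0 * 9.02 = 1227.59494
Step 2: Re = 1227.59494 / 1.61e-05
Step 3: Re = 7.6248e+07

7.6248e+07


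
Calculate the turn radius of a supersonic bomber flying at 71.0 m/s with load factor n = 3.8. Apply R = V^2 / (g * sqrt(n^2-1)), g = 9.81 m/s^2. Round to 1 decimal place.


Step 1: V^2 = 71.0^2 = 5041.0
Step 2: n^2 - 1 = 3.8^2 - 1 = 13.44
Step 3: sqrt(13.44) = 3.666061
Step 4: R = 5041.0 / (9.81 * 3.666061) = 140.2 m

140.2


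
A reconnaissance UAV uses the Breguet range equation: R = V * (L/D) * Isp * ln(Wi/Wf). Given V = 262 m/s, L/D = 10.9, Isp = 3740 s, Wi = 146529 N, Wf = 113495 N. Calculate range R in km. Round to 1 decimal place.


Step 1: Coefficient = V * (L/D) * Isp = 262 * 10.9 * 3740 = 10680692.0 m
Step 2: Wi/Wf = 146529 / 113495 = 1.291061
Step 3: ln(1.291061) = 0.255465
Step 4: R = 10680692.0 * 0.255465 = 2728538.5 m = 2728.5 km

2728.5


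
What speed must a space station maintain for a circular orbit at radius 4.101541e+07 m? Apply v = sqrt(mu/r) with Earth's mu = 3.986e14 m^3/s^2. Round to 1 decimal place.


Step 1: mu / r = 3.986e14 / 4.101541e+07 = 9718298.5614
Step 2: v = sqrt(9718298.5614) = 3117.4 m/s

3117.4


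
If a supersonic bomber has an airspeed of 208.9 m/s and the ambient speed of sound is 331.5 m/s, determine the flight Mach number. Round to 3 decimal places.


Step 1: M = V / a = 208.9 / 331.5
Step 2: M = 0.630

0.630


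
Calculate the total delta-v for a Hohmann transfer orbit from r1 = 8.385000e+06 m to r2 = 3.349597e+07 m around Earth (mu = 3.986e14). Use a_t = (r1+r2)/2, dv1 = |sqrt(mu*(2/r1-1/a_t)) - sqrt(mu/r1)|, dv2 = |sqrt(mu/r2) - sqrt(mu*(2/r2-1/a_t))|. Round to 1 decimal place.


Step 1: Transfer semi-major axis a_t = (8.385000e+06 + 3.349597e+07) / 2 = 2.094048e+07 m
Step 2: v1 (circular at r1) = sqrt(mu/r1) = 6894.73 m/s
Step 3: v_t1 = sqrt(mu*(2/r1 - 1/a_t)) = 8720.07 m/s
Step 4: dv1 = |8720.07 - 6894.73| = 1825.34 m/s
Step 5: v2 (circular at r2) = 3449.63 m/s, v_t2 = 2182.88 m/s
Step 6: dv2 = |3449.63 - 2182.88| = 1266.75 m/s
Step 7: Total delta-v = 1825.34 + 1266.75 = 3092.1 m/s

3092.1


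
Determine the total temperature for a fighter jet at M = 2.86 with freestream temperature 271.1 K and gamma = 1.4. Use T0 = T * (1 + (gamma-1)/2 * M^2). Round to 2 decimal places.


Step 1: (gamma-1)/2 = 0.2
Step 2: M^2 = 8.1796
Step 3: 1 + 0.2 * 8.1796 = 2.63592
Step 4: T0 = 271.1 * 2.63592 = 714.60 K

714.60


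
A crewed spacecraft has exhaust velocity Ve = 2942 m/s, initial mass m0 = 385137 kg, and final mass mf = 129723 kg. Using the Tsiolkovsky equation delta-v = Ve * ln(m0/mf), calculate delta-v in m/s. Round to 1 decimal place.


Step 1: Mass ratio m0/mf = 385137 / 129723 = 2.968918
Step 2: ln(2.968918) = 1.088198
Step 3: delta-v = 2942 * 1.088198 = 3201.5 m/s

3201.5


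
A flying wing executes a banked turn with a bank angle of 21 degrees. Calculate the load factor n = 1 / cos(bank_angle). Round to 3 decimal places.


Step 1: Convert 21 degrees to radians = 0.366519
Step 2: cos(21 deg) = 0.93358
Step 3: n = 1 / 0.93358 = 1.071

1.071


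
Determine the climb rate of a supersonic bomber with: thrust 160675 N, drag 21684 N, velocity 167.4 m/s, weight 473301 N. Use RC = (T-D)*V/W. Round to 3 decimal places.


Step 1: Excess thrust = T - D = 160675 - 21684 = 138991 N
Step 2: Excess power = 138991 * 167.4 = 23267093.4 W
Step 3: RC = 23267093.4 / 473301 = 49.159 m/s

49.159


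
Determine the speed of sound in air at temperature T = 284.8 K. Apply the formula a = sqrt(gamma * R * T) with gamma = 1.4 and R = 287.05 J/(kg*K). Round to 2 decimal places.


Step 1: gamma * R * T = 1.4 * 287.05 * 284.8 = 114452.576
Step 2: a = sqrt(114452.576) = 338.31 m/s

338.31


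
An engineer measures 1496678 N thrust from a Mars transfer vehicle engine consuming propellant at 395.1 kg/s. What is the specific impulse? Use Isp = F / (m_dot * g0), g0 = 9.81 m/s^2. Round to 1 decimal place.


Step 1: m_dot * g0 = 395.1 * 9.81 = 3875.93
Step 2: Isp = 1496678 / 3875.93 = 386.1 s

386.1


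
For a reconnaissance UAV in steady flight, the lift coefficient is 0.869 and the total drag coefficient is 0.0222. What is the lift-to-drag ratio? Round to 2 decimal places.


Step 1: L/D = CL / CD = 0.869 / 0.0222
Step 2: L/D = 39.14

39.14


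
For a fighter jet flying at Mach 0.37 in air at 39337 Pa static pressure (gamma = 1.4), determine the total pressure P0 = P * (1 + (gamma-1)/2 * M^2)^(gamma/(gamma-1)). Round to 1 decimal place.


Step 1: (gamma-1)/2 * M^2 = 0.2 * 0.1369 = 0.02738
Step 2: 1 + 0.02738 = 1.02738
Step 3: Exponent gamma/(gamma-1) = 3.5
Step 4: P0 = 39337 * 1.02738^3.5 = 43237.5 Pa

43237.5


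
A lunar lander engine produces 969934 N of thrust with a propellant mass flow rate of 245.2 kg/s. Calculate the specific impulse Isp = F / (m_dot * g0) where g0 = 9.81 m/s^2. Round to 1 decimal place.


Step 1: m_dot * g0 = 245.2 * 9.81 = 2405.41
Step 2: Isp = 969934 / 2405.41 = 403.2 s

403.2


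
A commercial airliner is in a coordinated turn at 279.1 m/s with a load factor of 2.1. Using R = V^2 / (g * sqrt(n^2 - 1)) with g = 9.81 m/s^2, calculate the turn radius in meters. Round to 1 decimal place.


Step 1: V^2 = 279.1^2 = 77896.81
Step 2: n^2 - 1 = 2.1^2 - 1 = 3.41
Step 3: sqrt(3.41) = 1.846619
Step 4: R = 77896.81 / (9.81 * 1.846619) = 4300.0 m

4300.0


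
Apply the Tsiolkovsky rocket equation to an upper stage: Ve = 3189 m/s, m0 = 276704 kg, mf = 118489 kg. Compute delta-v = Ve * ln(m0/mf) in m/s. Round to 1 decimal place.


Step 1: Mass ratio m0/mf = 276704 / 118489 = 2.335272
Step 2: ln(2.335272) = 0.848128
Step 3: delta-v = 3189 * 0.848128 = 2704.7 m/s

2704.7


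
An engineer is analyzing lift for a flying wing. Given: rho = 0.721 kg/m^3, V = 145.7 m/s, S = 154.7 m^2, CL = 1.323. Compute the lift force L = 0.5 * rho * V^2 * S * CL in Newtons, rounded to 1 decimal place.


Step 1: Calculate dynamic pressure q = 0.5 * 0.721 * 145.7^2 = 0.5 * 0.721 * 21228.49 = 7652.8706 Pa
Step 2: Multiply by wing area and lift coefficient: L = 7652.8706 * 154.7 * 1.323
Step 3: L = 1183899.0888 * 1.323 = 1566298.5 N

1566298.5


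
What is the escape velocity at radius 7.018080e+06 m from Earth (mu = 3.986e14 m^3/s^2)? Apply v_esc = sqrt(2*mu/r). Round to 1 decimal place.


Step 1: 2*mu/r = 2 * 3.986e14 / 7.018080e+06 = 113592321.5466
Step 2: v_esc = sqrt(113592321.5466) = 10658.0 m/s

10658.0


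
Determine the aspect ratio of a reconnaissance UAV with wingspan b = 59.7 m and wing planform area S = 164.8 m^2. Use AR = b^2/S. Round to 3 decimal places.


Step 1: b^2 = 59.7^2 = 3564.09
Step 2: AR = 3564.09 / 164.8 = 21.627

21.627


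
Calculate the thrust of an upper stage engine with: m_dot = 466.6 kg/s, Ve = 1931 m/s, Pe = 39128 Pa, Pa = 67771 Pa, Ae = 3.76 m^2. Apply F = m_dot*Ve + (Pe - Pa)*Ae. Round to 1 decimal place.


Step 1: Momentum thrust = m_dot * Ve = 466.6 * 1931 = 901004.6 N
Step 2: Pressure thrust = (Pe - Pa) * Ae = (39128 - 67771) * 3.76 = -107697.68 N
Step 3: Total thrust F = 901004.6 + -107697.68 = 793306.9 N

793306.9


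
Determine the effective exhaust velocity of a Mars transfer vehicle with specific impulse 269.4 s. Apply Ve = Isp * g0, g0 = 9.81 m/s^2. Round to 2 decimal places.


Step 1: Ve = Isp * g0 = 269.4 * 9.81
Step 2: Ve = 2642.81 m/s

2642.81


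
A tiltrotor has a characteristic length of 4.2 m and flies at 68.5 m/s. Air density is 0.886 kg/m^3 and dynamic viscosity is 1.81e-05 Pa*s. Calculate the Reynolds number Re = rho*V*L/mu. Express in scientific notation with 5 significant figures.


Step 1: Numerator = rho * V * L = 0.886 * 68.5 * 4.2 = 254.9022
Step 2: Re = 254.9022 / 1.81e-05
Step 3: Re = 1.4083e+07

1.4083e+07


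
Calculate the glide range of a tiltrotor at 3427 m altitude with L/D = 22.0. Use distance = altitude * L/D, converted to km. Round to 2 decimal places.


Step 1: Glide distance = altitude * L/D = 3427 * 22.0 = 75394.0 m
Step 2: Convert to km: 75394.0 / 1000 = 75.39 km

75.39


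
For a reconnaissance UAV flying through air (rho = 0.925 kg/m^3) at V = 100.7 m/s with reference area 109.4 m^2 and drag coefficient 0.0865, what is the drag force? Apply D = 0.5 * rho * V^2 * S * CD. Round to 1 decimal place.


Step 1: Dynamic pressure q = 0.5 * 0.925 * 100.7^2 = 4689.9766 Pa
Step 2: Drag D = q * S * CD = 4689.9766 * 109.4 * 0.0865
Step 3: D = 44381.7 N

44381.7


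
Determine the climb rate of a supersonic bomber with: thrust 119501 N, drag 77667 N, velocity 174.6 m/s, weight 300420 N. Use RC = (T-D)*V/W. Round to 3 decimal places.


Step 1: Excess thrust = T - D = 119501 - 77667 = 41834 N
Step 2: Excess power = 41834 * 174.6 = 7304216.4 W
Step 3: RC = 7304216.4 / 300420 = 24.313 m/s

24.313


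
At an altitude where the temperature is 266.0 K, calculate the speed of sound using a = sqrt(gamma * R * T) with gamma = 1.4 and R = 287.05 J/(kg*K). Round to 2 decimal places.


Step 1: gamma * R * T = 1.4 * 287.05 * 266.0 = 106897.42
Step 2: a = sqrt(106897.42) = 326.95 m/s

326.95


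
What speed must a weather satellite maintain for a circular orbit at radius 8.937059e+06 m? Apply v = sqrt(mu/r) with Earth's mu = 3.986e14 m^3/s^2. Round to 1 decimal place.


Step 1: mu / r = 3.986e14 / 8.937059e+06 = 44600802.1207
Step 2: v = sqrt(44600802.1207) = 6678.4 m/s

6678.4


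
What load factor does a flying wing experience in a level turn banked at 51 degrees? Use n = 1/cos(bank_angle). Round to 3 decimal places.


Step 1: Convert 51 degrees to radians = 0.890118
Step 2: cos(51 deg) = 0.62932
Step 3: n = 1 / 0.62932 = 1.589

1.589


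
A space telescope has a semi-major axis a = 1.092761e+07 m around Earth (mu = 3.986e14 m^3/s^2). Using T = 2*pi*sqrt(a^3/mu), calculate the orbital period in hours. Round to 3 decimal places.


Step 1: a^3 / mu = 1.304895e+21 / 3.986e14 = 3.273695e+06
Step 2: sqrt(3.273695e+06) = 1809.3356 s
Step 3: T = 2*pi * 1809.3356 = 11368.39 s
Step 4: T in hours = 11368.39 / 3600 = 3.158 hours

3.158


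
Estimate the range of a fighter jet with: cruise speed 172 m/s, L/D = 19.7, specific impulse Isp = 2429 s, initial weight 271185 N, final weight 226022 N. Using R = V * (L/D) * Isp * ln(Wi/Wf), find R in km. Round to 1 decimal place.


Step 1: Coefficient = V * (L/D) * Isp = 172 * 19.7 * 2429 = 8230423.6 m
Step 2: Wi/Wf = 271185 / 226022 = 1.199817
Step 3: ln(1.199817) = 0.182169
Step 4: R = 8230423.6 * 0.182169 = 1499327.3 m = 1499.3 km

1499.3


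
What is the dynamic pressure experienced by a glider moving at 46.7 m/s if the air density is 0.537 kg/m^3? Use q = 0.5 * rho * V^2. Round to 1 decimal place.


Step 1: V^2 = 46.7^2 = 2180.89
Step 2: q = 0.5 * 0.537 * 2180.89
Step 3: q = 585.6 Pa

585.6


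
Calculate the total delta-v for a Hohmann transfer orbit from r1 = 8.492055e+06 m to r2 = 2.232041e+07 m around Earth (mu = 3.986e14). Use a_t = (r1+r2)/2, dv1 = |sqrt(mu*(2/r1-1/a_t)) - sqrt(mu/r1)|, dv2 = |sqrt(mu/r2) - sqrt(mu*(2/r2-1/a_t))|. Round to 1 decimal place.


Step 1: Transfer semi-major axis a_t = (8.492055e+06 + 2.232041e+07) / 2 = 1.540623e+07 m
Step 2: v1 (circular at r1) = sqrt(mu/r1) = 6851.13 m/s
Step 3: v_t1 = sqrt(mu*(2/r1 - 1/a_t)) = 8246.41 m/s
Step 4: dv1 = |8246.41 - 6851.13| = 1395.28 m/s
Step 5: v2 (circular at r2) = 4225.88 m/s, v_t2 = 3137.44 m/s
Step 6: dv2 = |4225.88 - 3137.44| = 1088.44 m/s
Step 7: Total delta-v = 1395.28 + 1088.44 = 2483.7 m/s

2483.7


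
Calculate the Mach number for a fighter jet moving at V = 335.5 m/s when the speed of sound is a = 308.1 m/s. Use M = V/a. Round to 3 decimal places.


Step 1: M = V / a = 335.5 / 308.1
Step 2: M = 1.089

1.089


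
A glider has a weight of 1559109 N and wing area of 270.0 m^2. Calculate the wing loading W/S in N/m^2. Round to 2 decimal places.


Step 1: Wing loading = W / S = 1559109 / 270.0
Step 2: Wing loading = 5774.48 N/m^2

5774.48


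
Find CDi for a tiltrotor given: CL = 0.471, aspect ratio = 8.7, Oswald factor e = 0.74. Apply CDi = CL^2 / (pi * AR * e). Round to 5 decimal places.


Step 1: CL^2 = 0.471^2 = 0.221841
Step 2: pi * AR * e = 3.14159 * 8.7 * 0.74 = 20.225574
Step 3: CDi = 0.221841 / 20.225574 = 0.01097

0.01097


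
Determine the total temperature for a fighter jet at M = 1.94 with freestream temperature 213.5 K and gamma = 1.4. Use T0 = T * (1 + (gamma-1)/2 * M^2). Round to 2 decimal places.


Step 1: (gamma-1)/2 = 0.2
Step 2: M^2 = 3.7636
Step 3: 1 + 0.2 * 3.7636 = 1.75272
Step 4: T0 = 213.5 * 1.75272 = 374.21 K

374.21


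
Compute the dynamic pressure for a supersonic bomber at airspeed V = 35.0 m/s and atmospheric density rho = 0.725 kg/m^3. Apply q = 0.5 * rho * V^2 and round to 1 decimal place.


Step 1: V^2 = 35.0^2 = 1225.0
Step 2: q = 0.5 * 0.725 * 1225.0
Step 3: q = 444.1 Pa

444.1


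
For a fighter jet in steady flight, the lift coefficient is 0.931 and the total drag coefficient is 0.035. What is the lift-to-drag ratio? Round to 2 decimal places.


Step 1: L/D = CL / CD = 0.931 / 0.035
Step 2: L/D = 26.60

26.60


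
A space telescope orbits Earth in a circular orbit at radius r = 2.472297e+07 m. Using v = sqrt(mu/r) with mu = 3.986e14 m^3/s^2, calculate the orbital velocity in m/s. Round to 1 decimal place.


Step 1: mu / r = 3.986e14 / 2.472297e+07 = 16122658.4023
Step 2: v = sqrt(16122658.4023) = 4015.3 m/s

4015.3


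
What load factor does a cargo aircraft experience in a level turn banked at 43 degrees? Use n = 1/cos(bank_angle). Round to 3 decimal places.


Step 1: Convert 43 degrees to radians = 0.750492
Step 2: cos(43 deg) = 0.731354
Step 3: n = 1 / 0.731354 = 1.367

1.367


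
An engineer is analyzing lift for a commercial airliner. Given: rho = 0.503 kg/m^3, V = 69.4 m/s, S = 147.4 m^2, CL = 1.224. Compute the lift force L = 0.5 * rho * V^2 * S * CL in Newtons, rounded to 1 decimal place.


Step 1: Calculate dynamic pressure q = 0.5 * 0.503 * 69.4^2 = 0.5 * 0.503 * 4816.36 = 1211.3145 Pa
Step 2: Multiply by wing area and lift coefficient: L = 1211.3145 * 147.4 * 1.224
Step 3: L = 178547.7632 * 1.224 = 218542.5 N

218542.5


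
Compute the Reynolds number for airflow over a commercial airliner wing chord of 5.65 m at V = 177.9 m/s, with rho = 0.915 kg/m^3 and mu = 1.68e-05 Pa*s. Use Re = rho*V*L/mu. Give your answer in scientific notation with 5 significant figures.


Step 1: Numerator = rho * V * L = 0.915 * 177.9 * 5.65 = 919.698525
Step 2: Re = 919.698525 / 1.68e-05
Step 3: Re = 5.4744e+07

5.4744e+07


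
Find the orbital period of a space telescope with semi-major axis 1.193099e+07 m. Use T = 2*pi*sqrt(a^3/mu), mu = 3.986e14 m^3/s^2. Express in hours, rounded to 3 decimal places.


Step 1: a^3 / mu = 1.698359e+21 / 3.986e14 = 4.260810e+06
Step 2: sqrt(4.260810e+06) = 2064.1729 s
Step 3: T = 2*pi * 2064.1729 = 12969.58 s
Step 4: T in hours = 12969.58 / 3600 = 3.603 hours

3.603


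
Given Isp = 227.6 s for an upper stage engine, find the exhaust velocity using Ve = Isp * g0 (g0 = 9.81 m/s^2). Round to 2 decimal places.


Step 1: Ve = Isp * g0 = 227.6 * 9.81
Step 2: Ve = 2232.76 m/s

2232.76


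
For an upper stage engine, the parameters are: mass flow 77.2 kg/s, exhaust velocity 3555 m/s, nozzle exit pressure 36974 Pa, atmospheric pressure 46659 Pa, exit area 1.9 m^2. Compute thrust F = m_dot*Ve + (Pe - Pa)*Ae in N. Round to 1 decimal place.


Step 1: Momentum thrust = m_dot * Ve = 77.2 * 3555 = 274446.0 N
Step 2: Pressure thrust = (Pe - Pa) * Ae = (36974 - 46659) * 1.9 = -18401.5 N
Step 3: Total thrust F = 274446.0 + -18401.5 = 256044.5 N

256044.5


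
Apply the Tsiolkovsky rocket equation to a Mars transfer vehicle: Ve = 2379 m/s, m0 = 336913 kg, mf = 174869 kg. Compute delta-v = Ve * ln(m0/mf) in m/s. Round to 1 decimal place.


Step 1: Mass ratio m0/mf = 336913 / 174869 = 1.926659
Step 2: ln(1.926659) = 0.655788
Step 3: delta-v = 2379 * 0.655788 = 1560.1 m/s

1560.1


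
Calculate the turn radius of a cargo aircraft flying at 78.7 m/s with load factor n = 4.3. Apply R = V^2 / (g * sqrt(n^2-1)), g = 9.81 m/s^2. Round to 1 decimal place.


Step 1: V^2 = 78.7^2 = 6193.69
Step 2: n^2 - 1 = 4.3^2 - 1 = 17.49
Step 3: sqrt(17.49) = 4.182105
Step 4: R = 6193.69 / (9.81 * 4.182105) = 151.0 m

151.0


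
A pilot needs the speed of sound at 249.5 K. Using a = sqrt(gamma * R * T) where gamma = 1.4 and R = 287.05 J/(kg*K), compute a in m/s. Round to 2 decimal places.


Step 1: gamma * R * T = 1.4 * 287.05 * 249.5 = 100266.565
Step 2: a = sqrt(100266.565) = 316.65 m/s

316.65


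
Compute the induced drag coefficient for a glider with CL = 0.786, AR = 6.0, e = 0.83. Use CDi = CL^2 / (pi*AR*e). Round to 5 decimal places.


Step 1: CL^2 = 0.786^2 = 0.617796
Step 2: pi * AR * e = 3.14159 * 6.0 * 0.83 = 15.645131
Step 3: CDi = 0.617796 / 15.645131 = 0.03949

0.03949


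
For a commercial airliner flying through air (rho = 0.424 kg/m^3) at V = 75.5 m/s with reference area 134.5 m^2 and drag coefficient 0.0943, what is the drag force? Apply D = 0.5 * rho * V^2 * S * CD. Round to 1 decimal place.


Step 1: Dynamic pressure q = 0.5 * 0.424 * 75.5^2 = 1208.453 Pa
Step 2: Drag D = q * S * CD = 1208.453 * 134.5 * 0.0943
Step 3: D = 15327.2 N

15327.2


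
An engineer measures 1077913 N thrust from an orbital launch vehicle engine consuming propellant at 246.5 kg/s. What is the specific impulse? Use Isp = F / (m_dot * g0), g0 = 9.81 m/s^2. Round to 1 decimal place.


Step 1: m_dot * g0 = 246.5 * 9.81 = 2418.16
Step 2: Isp = 1077913 / 2418.16 = 445.8 s

445.8


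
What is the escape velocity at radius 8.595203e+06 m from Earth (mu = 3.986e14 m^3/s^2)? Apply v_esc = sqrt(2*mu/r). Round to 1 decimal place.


Step 1: 2*mu/r = 2 * 3.986e14 / 8.595203e+06 = 92749409.1763
Step 2: v_esc = sqrt(92749409.1763) = 9630.6 m/s

9630.6


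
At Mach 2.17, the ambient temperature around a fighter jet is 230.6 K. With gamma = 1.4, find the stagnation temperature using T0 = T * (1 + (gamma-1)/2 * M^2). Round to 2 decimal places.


Step 1: (gamma-1)/2 = 0.2
Step 2: M^2 = 4.7089
Step 3: 1 + 0.2 * 4.7089 = 1.94178
Step 4: T0 = 230.6 * 1.94178 = 447.77 K

447.77


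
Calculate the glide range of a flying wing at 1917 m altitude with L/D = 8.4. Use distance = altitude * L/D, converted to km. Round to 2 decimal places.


Step 1: Glide distance = altitude * L/D = 1917 * 8.4 = 16102.8 m
Step 2: Convert to km: 16102.8 / 1000 = 16.10 km

16.10


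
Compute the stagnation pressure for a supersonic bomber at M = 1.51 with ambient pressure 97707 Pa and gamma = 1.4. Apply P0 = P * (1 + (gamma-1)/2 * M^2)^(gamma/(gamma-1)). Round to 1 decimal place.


Step 1: (gamma-1)/2 * M^2 = 0.2 * 2.2801 = 0.45602
Step 2: 1 + 0.45602 = 1.45602
Step 3: Exponent gamma/(gamma-1) = 3.5
Step 4: P0 = 97707 * 1.45602^3.5 = 363924.6 Pa

363924.6


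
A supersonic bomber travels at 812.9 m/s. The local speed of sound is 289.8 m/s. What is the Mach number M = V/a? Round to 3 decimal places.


Step 1: M = V / a = 812.9 / 289.8
Step 2: M = 2.805

2.805


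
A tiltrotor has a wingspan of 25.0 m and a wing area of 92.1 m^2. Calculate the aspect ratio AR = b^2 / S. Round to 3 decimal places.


Step 1: b^2 = 25.0^2 = 625.0
Step 2: AR = 625.0 / 92.1 = 6.786

6.786


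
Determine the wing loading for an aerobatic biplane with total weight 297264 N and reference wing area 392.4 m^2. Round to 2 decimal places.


Step 1: Wing loading = W / S = 297264 / 392.4
Step 2: Wing loading = 757.55 N/m^2

757.55


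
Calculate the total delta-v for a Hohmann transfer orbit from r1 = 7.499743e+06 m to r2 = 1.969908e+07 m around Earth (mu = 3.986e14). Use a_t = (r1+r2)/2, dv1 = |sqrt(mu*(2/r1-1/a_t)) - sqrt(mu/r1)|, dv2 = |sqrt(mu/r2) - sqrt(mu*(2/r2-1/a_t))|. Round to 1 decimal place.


Step 1: Transfer semi-major axis a_t = (7.499743e+06 + 1.969908e+07) / 2 = 1.359941e+07 m
Step 2: v1 (circular at r1) = sqrt(mu/r1) = 7290.3 m/s
Step 3: v_t1 = sqrt(mu*(2/r1 - 1/a_t)) = 8774.22 m/s
Step 4: dv1 = |8774.22 - 7290.3| = 1483.92 m/s
Step 5: v2 (circular at r2) = 4498.27 m/s, v_t2 = 3340.48 m/s
Step 6: dv2 = |4498.27 - 3340.48| = 1157.79 m/s
Step 7: Total delta-v = 1483.92 + 1157.79 = 2641.7 m/s

2641.7


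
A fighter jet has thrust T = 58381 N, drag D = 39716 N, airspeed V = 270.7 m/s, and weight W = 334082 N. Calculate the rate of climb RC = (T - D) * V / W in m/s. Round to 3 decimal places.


Step 1: Excess thrust = T - D = 58381 - 39716 = 18665 N
Step 2: Excess power = 18665 * 270.7 = 5052615.5 W
Step 3: RC = 5052615.5 / 334082 = 15.124 m/s

15.124


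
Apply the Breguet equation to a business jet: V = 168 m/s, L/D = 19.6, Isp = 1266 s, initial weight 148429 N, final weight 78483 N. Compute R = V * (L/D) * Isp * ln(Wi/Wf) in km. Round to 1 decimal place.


Step 1: Coefficient = V * (L/D) * Isp = 168 * 19.6 * 1266 = 4168684.8 m
Step 2: Wi/Wf = 148429 / 78483 = 1.891225
Step 3: ln(1.891225) = 0.637225
Step 4: R = 4168684.8 * 0.637225 = 2656388.9 m = 2656.4 km

2656.4


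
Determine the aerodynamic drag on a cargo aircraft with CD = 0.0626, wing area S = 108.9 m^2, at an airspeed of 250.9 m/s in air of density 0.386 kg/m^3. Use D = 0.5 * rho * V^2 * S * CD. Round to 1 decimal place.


Step 1: Dynamic pressure q = 0.5 * 0.386 * 250.9^2 = 12149.5063 Pa
Step 2: Drag D = q * S * CD = 12149.5063 * 108.9 * 0.0626
Step 3: D = 82824.9 N

82824.9


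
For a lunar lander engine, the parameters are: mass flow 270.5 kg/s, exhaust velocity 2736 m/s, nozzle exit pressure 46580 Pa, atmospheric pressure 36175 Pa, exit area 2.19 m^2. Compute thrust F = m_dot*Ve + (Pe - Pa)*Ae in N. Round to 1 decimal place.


Step 1: Momentum thrust = m_dot * Ve = 270.5 * 2736 = 740088.0 N
Step 2: Pressure thrust = (Pe - Pa) * Ae = (46580 - 36175) * 2.19 = 22786.95 N
Step 3: Total thrust F = 740088.0 + 22786.95 = 762875.0 N

762875.0


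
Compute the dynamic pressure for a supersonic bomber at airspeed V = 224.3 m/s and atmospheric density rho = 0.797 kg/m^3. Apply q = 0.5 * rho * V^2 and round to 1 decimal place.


Step 1: V^2 = 224.3^2 = 50310.49
Step 2: q = 0.5 * 0.797 * 50310.49
Step 3: q = 20048.7 Pa

20048.7


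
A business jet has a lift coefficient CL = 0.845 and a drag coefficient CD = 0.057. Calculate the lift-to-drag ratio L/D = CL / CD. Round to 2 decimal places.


Step 1: L/D = CL / CD = 0.845 / 0.057
Step 2: L/D = 14.82

14.82


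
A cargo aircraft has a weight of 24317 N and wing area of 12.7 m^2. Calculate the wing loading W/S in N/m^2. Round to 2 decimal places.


Step 1: Wing loading = W / S = 24317 / 12.7
Step 2: Wing loading = 1914.72 N/m^2

1914.72


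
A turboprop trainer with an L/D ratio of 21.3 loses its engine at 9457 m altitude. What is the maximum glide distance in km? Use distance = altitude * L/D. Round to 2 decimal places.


Step 1: Glide distance = altitude * L/D = 9457 * 21.3 = 201434.1 m
Step 2: Convert to km: 201434.1 / 1000 = 201.43 km

201.43


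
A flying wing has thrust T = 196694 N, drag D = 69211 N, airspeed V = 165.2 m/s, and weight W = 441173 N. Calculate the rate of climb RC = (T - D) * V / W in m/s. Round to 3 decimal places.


Step 1: Excess thrust = T - D = 196694 - 69211 = 127483 N
Step 2: Excess power = 127483 * 165.2 = 21060191.6 W
Step 3: RC = 21060191.6 / 441173 = 47.737 m/s

47.737


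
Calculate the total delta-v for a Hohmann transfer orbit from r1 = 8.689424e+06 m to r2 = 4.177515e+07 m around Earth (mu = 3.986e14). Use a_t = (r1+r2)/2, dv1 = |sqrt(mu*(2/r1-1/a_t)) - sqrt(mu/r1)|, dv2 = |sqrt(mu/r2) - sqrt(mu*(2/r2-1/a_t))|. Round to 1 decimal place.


Step 1: Transfer semi-major axis a_t = (8.689424e+06 + 4.177515e+07) / 2 = 2.523229e+07 m
Step 2: v1 (circular at r1) = sqrt(mu/r1) = 6772.88 m/s
Step 3: v_t1 = sqrt(mu*(2/r1 - 1/a_t)) = 8714.73 m/s
Step 4: dv1 = |8714.73 - 6772.88| = 1941.85 m/s
Step 5: v2 (circular at r2) = 3088.94 m/s, v_t2 = 1812.7 m/s
Step 6: dv2 = |3088.94 - 1812.7| = 1276.24 m/s
Step 7: Total delta-v = 1941.85 + 1276.24 = 3218.1 m/s

3218.1


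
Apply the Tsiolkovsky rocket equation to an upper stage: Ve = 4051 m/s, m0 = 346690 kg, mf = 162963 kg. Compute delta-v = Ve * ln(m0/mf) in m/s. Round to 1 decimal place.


Step 1: Mass ratio m0/mf = 346690 / 162963 = 2.127415
Step 2: ln(2.127415) = 0.754908
Step 3: delta-v = 4051 * 0.754908 = 3058.1 m/s

3058.1


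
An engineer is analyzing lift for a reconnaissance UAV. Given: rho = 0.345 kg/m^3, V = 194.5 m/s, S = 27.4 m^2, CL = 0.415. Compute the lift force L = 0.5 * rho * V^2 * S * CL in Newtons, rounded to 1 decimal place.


Step 1: Calculate dynamic pressure q = 0.5 * 0.345 * 194.5^2 = 0.5 * 0.345 * 37830.25 = 6525.7181 Pa
Step 2: Multiply by wing area and lift coefficient: L = 6525.7181 * 27.4 * 0.415
Step 3: L = 178804.6766 * 0.415 = 74203.9 N

74203.9


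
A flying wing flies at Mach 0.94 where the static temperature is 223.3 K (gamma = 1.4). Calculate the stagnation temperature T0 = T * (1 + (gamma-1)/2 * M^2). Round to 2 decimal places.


Step 1: (gamma-1)/2 = 0.2
Step 2: M^2 = 0.8836
Step 3: 1 + 0.2 * 0.8836 = 1.17672
Step 4: T0 = 223.3 * 1.17672 = 262.76 K

262.76


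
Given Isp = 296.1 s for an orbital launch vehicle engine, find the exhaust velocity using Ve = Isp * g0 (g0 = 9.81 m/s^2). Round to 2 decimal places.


Step 1: Ve = Isp * g0 = 296.1 * 9.81
Step 2: Ve = 2904.74 m/s

2904.74


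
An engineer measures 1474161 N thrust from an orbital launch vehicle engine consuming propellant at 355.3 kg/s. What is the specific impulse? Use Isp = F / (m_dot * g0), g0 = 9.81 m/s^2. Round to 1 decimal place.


Step 1: m_dot * g0 = 355.3 * 9.81 = 3485.49
Step 2: Isp = 1474161 / 3485.49 = 422.9 s

422.9


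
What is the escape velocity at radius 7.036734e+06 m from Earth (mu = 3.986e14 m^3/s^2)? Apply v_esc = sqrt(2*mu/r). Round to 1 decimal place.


Step 1: 2*mu/r = 2 * 3.986e14 / 7.036734e+06 = 113291194.4661
Step 2: v_esc = sqrt(113291194.4661) = 10643.8 m/s

10643.8
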